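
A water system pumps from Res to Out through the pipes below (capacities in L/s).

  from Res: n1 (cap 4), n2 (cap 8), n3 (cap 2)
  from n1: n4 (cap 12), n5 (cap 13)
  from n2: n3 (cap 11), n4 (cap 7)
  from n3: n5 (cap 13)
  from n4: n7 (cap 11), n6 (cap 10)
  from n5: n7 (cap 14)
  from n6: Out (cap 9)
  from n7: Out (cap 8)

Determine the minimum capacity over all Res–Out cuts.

14

Augment Res→n1→n4→n6→Out: bottleneck 4, flow now 4.
Augment Res→n2→n4→n6→Out: bottleneck 5, flow now 9.
Augment Res→n2→n4→n7→Out: bottleneck 2, flow now 11.
Augment Res→n3→n5→n7→Out: bottleneck 2, flow now 13.
Augment Res→n2→n3→n5→n7→Out: bottleneck 1, flow now 14.
No augmenting path remains; maximum flow = 14.
By max-flow min-cut, the minimum cut capacity equals the max flow.
In the residual graph, reachable from Res: {Res}.
Min-cut edges: Res→n1 (4), Res→n2 (8), Res→n3 (2); capacity 4 + 8 + 2 = 14.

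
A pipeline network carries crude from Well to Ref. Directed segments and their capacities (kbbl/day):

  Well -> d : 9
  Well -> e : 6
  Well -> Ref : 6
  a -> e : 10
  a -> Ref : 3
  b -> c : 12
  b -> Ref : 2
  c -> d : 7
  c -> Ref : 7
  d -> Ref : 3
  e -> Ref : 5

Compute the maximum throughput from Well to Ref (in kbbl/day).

14

Augment Well→Ref: bottleneck 6, flow now 6.
Augment Well→d→Ref: bottleneck 3, flow now 9.
Augment Well→e→Ref: bottleneck 5, flow now 14.
No augmenting path remains; maximum flow = 14.
In the residual graph, reachable from Well: {Well, d, e}.
Min-cut edges: Well→Ref (6), d→Ref (3), e→Ref (5); capacity 6 + 3 + 5 = 14.
This cut is saturated, so no flow can exceed 14.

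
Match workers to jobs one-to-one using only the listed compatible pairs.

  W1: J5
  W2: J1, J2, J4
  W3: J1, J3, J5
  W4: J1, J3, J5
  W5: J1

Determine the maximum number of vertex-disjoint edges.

4

Unit-capacity flow: source→left, listed edges, right→sink; max matching = max flow.
Augmenting path W1→J5 (+1); matched 1.
Augmenting path W2→J1 (+1); matched 2.
Augmenting path W3→J3 (+1); matched 3.
Augmenting path W4→J1→W2→J2 (+1); matched 4.
No augmenting path remains; maximum matching = 4.
König certificate: {W2, J1, J3, J5} is a vertex cover of size 4 (every listed pair touches it), so no matching can be larger.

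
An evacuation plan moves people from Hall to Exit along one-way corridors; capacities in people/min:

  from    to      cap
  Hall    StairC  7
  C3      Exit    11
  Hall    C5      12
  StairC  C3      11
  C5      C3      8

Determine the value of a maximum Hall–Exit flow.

Augment Hall→StairC→C3→Exit: bottleneck 7, flow now 7.
Augment Hall→C5→C3→Exit: bottleneck 4, flow now 11.
No augmenting path remains; maximum flow = 11.
In the residual graph, reachable from Hall: {Hall, StairC, C5, C3}.
Min-cut edges: C3→Exit (11); capacity 11 = 11.
This cut is saturated, so no flow can exceed 11.

11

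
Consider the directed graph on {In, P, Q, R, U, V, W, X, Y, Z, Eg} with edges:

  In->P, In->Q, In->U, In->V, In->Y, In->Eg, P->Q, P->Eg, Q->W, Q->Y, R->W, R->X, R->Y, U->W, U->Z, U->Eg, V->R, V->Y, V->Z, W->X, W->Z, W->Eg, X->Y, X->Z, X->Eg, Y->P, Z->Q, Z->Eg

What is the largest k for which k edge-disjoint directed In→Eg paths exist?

5

Assign every edge capacity 1; by Menger, the answer equals the max flow.
Path In→Eg (+1); total 1.
Path In→P→Eg (+1); total 2.
Path In→U→Eg (+1); total 3.
Path In→Q→W→Eg (+1); total 4.
Path In→V→Z→Eg (+1); total 5.
No residual In→Eg path; max flow = 5.
Certifying cut of size 5: {In→Eg, In→U, In→V, P→Eg, Q→W}.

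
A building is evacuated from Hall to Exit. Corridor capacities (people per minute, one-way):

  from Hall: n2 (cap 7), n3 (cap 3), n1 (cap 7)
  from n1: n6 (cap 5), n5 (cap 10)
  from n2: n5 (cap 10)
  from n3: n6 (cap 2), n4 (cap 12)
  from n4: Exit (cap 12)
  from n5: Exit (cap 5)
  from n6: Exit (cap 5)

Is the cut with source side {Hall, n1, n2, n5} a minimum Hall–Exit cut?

Given cut capacity: 3 + 5 + 5 = 13.
Augment Hall→n1→n5→Exit: bottleneck 5, flow now 5.
Augment Hall→n1→n6→Exit: bottleneck 2, flow now 7.
Augment Hall→n3→n4→Exit: bottleneck 3, flow now 10.
Augment Hall→n2→n5→n1→n6→Exit: bottleneck 3, flow now 13. (uses reverse residual edge)
No augmenting path remains; maximum flow = 13.
Cut capacity 13 equals the max flow, so it is a minimum cut.

Yes — it is a minimum cut (capacity 13).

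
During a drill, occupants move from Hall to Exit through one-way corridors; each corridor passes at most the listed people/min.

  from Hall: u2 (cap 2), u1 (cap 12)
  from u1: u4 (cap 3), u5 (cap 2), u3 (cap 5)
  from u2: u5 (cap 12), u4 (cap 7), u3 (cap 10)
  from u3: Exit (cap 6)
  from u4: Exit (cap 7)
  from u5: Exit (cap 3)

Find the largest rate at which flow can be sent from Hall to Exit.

12

Augment Hall→u1→u3→Exit: bottleneck 5, flow now 5.
Augment Hall→u1→u4→Exit: bottleneck 3, flow now 8.
Augment Hall→u1→u5→Exit: bottleneck 2, flow now 10.
Augment Hall→u2→u3→Exit: bottleneck 1, flow now 11.
Augment Hall→u2→u4→Exit: bottleneck 1, flow now 12.
No augmenting path remains; maximum flow = 12.
In the residual graph, reachable from Hall: {Hall, u1}.
Min-cut edges: Hall→u2 (2), u1→u3 (5), u1→u4 (3), u1→u5 (2); capacity 2 + 5 + 3 + 2 = 12.
This cut is saturated, so no flow can exceed 12.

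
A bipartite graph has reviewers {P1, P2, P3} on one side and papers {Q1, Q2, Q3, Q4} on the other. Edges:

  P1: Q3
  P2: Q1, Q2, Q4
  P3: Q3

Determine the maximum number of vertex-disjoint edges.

Unit-capacity flow: source→left, listed edges, right→sink; max matching = max flow.
Augmenting path P1→Q3 (+1); matched 1.
Augmenting path P2→Q1 (+1); matched 2.
No augmenting path remains; maximum matching = 2.
König certificate: {P2, Q3} is a vertex cover of size 2 (every listed pair touches it), so no matching can be larger.

2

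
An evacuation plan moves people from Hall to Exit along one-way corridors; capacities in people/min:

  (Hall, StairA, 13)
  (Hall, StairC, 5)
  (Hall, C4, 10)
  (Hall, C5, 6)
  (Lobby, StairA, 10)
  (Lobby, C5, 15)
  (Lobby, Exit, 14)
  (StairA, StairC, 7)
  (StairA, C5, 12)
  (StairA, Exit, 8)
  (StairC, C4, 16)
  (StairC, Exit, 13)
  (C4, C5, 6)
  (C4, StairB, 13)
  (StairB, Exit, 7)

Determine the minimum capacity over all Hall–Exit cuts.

25

Augment Hall→StairA→Exit: bottleneck 8, flow now 8.
Augment Hall→StairC→Exit: bottleneck 5, flow now 13.
Augment Hall→StairA→StairC→Exit: bottleneck 5, flow now 18.
Augment Hall→C4→StairB→Exit: bottleneck 7, flow now 25.
No augmenting path remains; maximum flow = 25.
By max-flow min-cut, the minimum cut capacity equals the max flow.
In the residual graph, reachable from Hall: {Hall, C4, C5, StairB}.
Min-cut edges: Hall→StairA (13), Hall→StairC (5), StairB→Exit (7); capacity 13 + 5 + 7 = 25.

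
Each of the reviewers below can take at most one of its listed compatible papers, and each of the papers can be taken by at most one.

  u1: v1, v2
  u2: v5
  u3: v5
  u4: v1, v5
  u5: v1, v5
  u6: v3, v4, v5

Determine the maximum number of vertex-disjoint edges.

4

Unit-capacity flow: source→left, listed edges, right→sink; max matching = max flow.
Augmenting path u1→v1 (+1); matched 1.
Augmenting path u2→v5 (+1); matched 2.
Augmenting path u6→v3 (+1); matched 3.
Augmenting path u4→v1→u1→v2 (+1); matched 4.
No augmenting path remains; maximum matching = 4.
König certificate: {u1, u6, v1, v5} is a vertex cover of size 4 (every listed pair touches it), so no matching can be larger.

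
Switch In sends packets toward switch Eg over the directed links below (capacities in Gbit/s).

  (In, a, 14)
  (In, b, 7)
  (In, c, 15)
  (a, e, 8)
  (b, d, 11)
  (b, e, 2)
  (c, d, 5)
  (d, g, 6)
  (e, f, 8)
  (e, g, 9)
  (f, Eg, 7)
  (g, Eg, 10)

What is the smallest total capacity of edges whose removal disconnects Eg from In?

16

Augment In→a→e→f→Eg: bottleneck 7, flow now 7.
Augment In→a→e→g→Eg: bottleneck 1, flow now 8.
Augment In→b→d→g→Eg: bottleneck 6, flow now 14.
Augment In→b→e→g→Eg: bottleneck 1, flow now 15.
Augment In→c→d→b→e→g→Eg: bottleneck 1, flow now 16. (uses reverse residual edge)
No augmenting path remains; maximum flow = 16.
By max-flow min-cut, the minimum cut capacity equals the max flow.
In the residual graph, reachable from In: {In, a, b, c, d}.
Min-cut edges: a→e (8), b→e (2), d→g (6); capacity 8 + 2 + 6 = 16.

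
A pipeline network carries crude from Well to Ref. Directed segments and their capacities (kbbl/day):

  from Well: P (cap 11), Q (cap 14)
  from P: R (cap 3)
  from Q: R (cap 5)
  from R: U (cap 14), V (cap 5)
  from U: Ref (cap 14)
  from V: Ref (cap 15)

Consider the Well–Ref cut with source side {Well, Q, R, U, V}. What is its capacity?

40

Edges leaving {Well, Q, R, U, V}: Well→P (11), U→Ref (14), V→Ref (15).
Cut capacity = 11 + 14 + 15 = 40.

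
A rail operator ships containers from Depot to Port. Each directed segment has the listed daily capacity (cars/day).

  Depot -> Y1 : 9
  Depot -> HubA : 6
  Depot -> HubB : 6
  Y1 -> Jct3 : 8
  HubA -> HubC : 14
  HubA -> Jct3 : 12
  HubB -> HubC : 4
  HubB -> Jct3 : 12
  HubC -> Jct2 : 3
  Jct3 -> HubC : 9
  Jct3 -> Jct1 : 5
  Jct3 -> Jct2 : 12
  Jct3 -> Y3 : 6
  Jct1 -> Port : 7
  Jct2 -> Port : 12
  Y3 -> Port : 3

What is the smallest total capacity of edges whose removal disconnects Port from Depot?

20

Augment Depot→Y1→Jct3→Jct1→Port: bottleneck 5, flow now 5.
Augment Depot→Y1→Jct3→Jct2→Port: bottleneck 3, flow now 8.
Augment Depot→HubA→HubC→Jct2→Port: bottleneck 3, flow now 11.
Augment Depot→HubA→Jct3→Jct2→Port: bottleneck 3, flow now 14.
Augment Depot→HubB→Jct3→Jct2→Port: bottleneck 3, flow now 17.
Augment Depot→HubB→Jct3→Y3→Port: bottleneck 3, flow now 20.
No augmenting path remains; maximum flow = 20.
By max-flow min-cut, the minimum cut capacity equals the max flow.
In the residual graph, reachable from Depot: {Depot, Y1}.
Min-cut edges: Depot→HubA (6), Depot→HubB (6), Y1→Jct3 (8); capacity 6 + 6 + 8 = 20.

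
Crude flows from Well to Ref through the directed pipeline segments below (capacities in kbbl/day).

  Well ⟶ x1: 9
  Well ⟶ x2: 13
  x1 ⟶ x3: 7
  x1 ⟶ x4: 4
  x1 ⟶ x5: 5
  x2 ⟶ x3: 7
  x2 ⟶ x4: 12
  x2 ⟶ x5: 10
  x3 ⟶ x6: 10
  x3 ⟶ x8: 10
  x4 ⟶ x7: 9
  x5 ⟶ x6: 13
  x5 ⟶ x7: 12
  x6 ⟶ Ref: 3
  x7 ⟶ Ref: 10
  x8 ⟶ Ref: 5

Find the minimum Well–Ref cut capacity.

18

Augment Well→x1→x3→x6→Ref: bottleneck 3, flow now 3.
Augment Well→x1→x3→x8→Ref: bottleneck 4, flow now 7.
Augment Well→x1→x4→x7→Ref: bottleneck 2, flow now 9.
Augment Well→x2→x3→x8→Ref: bottleneck 1, flow now 10.
Augment Well→x2→x4→x7→Ref: bottleneck 7, flow now 17.
Augment Well→x2→x5→x7→Ref: bottleneck 1, flow now 18.
No augmenting path remains; maximum flow = 18.
By max-flow min-cut, the minimum cut capacity equals the max flow.
In the residual graph, reachable from Well: {Well, x1, x2, x3, x4, x5, x6, x7, x8}.
Min-cut edges: x6→Ref (3), x7→Ref (10), x8→Ref (5); capacity 3 + 10 + 5 = 18.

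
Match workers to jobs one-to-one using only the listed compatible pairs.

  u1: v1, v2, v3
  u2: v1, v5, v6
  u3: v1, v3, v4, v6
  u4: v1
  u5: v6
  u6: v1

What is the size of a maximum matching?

Unit-capacity flow: source→left, listed edges, right→sink; max matching = max flow.
Augmenting path u1→v1 (+1); matched 1.
Augmenting path u2→v5 (+1); matched 2.
Augmenting path u3→v3 (+1); matched 3.
Augmenting path u5→v6 (+1); matched 4.
Augmenting path u4→v1→u1→v2 (+1); matched 5.
No augmenting path remains; maximum matching = 5.
König certificate: {u1, u2, u3, u5, v1} is a vertex cover of size 5 (every listed pair touches it), so no matching can be larger.

5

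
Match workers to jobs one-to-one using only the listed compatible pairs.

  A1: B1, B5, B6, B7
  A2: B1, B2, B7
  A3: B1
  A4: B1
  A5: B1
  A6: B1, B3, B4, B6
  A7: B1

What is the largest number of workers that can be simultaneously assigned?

Unit-capacity flow: source→left, listed edges, right→sink; max matching = max flow.
Augmenting path A1→B1 (+1); matched 1.
Augmenting path A2→B2 (+1); matched 2.
Augmenting path A6→B3 (+1); matched 3.
Augmenting path A3→B1→A1→B5 (+1); matched 4.
No augmenting path remains; maximum matching = 4.
König certificate: {A1, A2, A6, B1} is a vertex cover of size 4 (every listed pair touches it), so no matching can be larger.

4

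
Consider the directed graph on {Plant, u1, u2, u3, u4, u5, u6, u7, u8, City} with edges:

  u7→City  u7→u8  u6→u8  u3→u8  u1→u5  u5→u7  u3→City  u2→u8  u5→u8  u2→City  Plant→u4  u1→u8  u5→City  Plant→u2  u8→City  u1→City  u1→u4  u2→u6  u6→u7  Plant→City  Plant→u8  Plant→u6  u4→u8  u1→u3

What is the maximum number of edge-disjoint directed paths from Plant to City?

4

Assign every edge capacity 1; by Menger, the answer equals the max flow.
Path Plant→City (+1); total 1.
Path Plant→u2→City (+1); total 2.
Path Plant→u8→City (+1); total 3.
Path Plant→u6→u7→City (+1); total 4.
No residual Plant→City path; max flow = 4.
Certifying cut of size 4: {Plant→City, Plant→u2, Plant→u6, u8→City}.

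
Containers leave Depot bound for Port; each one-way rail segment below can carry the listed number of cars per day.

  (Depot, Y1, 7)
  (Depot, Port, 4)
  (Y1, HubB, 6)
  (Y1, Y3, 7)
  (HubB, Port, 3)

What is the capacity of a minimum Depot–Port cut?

Augment Depot→Port: bottleneck 4, flow now 4.
Augment Depot→Y1→HubB→Port: bottleneck 3, flow now 7.
No augmenting path remains; maximum flow = 7.
By max-flow min-cut, the minimum cut capacity equals the max flow.
In the residual graph, reachable from Depot: {Depot, Y1, HubB, Y3}.
Min-cut edges: Depot→Port (4), HubB→Port (3); capacity 4 + 3 = 7.

7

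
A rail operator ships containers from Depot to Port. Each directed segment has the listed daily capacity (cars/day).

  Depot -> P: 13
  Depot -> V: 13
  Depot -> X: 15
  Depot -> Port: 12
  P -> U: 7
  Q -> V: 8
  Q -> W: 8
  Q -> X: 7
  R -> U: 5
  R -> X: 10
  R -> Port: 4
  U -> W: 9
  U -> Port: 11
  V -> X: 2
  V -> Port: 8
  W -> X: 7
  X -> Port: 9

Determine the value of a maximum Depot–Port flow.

36

Augment Depot→Port: bottleneck 12, flow now 12.
Augment Depot→V→Port: bottleneck 8, flow now 20.
Augment Depot→X→Port: bottleneck 9, flow now 29.
Augment Depot→P→U→Port: bottleneck 7, flow now 36.
No augmenting path remains; maximum flow = 36.
In the residual graph, reachable from Depot: {Depot, P, V, X}.
Min-cut edges: Depot→Port (12), P→U (7), V→Port (8), X→Port (9); capacity 12 + 7 + 8 + 9 = 36.
This cut is saturated, so no flow can exceed 36.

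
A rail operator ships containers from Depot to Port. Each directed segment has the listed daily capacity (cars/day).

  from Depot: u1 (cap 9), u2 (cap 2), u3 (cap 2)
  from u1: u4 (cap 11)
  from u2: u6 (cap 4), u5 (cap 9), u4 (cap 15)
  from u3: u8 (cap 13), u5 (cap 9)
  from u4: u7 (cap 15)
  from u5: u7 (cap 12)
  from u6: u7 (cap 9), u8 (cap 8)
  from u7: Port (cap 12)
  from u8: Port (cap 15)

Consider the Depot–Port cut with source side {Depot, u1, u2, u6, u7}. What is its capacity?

57

Edges leaving {Depot, u1, u2, u6, u7}: Depot→u3 (2), u1→u4 (11), u2→u4 (15), u2→u5 (9), u6→u8 (8), u7→Port (12).
Cut capacity = 2 + 11 + 15 + 9 + 8 + 12 = 57.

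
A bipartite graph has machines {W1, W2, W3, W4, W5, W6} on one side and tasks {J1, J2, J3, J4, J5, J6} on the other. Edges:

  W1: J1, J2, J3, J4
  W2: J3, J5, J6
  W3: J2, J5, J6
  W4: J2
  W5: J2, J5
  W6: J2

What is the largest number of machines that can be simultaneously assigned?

Unit-capacity flow: source→left, listed edges, right→sink; max matching = max flow.
Augmenting path W1→J1 (+1); matched 1.
Augmenting path W2→J3 (+1); matched 2.
Augmenting path W3→J2 (+1); matched 3.
Augmenting path W5→J5 (+1); matched 4.
Augmenting path W4→J2→W3→J6 (+1); matched 5.
No augmenting path remains; maximum matching = 5.
König certificate: {W1, W2, W3, W5, J2} is a vertex cover of size 5 (every listed pair touches it), so no matching can be larger.

5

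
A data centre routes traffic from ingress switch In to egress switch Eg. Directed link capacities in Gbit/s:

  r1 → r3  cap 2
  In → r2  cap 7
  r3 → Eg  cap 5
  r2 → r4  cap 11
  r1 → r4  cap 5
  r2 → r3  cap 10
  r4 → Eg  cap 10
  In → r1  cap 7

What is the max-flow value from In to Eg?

14

Augment In→r1→r3→Eg: bottleneck 2, flow now 2.
Augment In→r1→r4→Eg: bottleneck 5, flow now 7.
Augment In→r2→r3→Eg: bottleneck 3, flow now 10.
Augment In→r2→r4→Eg: bottleneck 4, flow now 14.
No augmenting path remains; maximum flow = 14.
In the residual graph, reachable from In: {In}.
Min-cut edges: In→r1 (7), In→r2 (7); capacity 7 + 7 = 14.
This cut is saturated, so no flow can exceed 14.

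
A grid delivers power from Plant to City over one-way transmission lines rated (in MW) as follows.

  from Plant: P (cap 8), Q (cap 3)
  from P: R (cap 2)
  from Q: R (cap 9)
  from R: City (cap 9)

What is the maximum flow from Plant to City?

Augment Plant→P→R→City: bottleneck 2, flow now 2.
Augment Plant→Q→R→City: bottleneck 3, flow now 5.
No augmenting path remains; maximum flow = 5.
In the residual graph, reachable from Plant: {Plant, P}.
Min-cut edges: Plant→Q (3), P→R (2); capacity 3 + 2 = 5.
This cut is saturated, so no flow can exceed 5.

5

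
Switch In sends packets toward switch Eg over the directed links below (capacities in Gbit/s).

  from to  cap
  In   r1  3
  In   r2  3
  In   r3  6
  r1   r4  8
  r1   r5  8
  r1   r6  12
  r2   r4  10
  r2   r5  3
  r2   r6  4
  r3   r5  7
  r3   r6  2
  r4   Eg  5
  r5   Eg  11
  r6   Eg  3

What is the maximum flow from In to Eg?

12

Augment In→r1→r4→Eg: bottleneck 3, flow now 3.
Augment In→r2→r4→Eg: bottleneck 2, flow now 5.
Augment In→r2→r5→Eg: bottleneck 1, flow now 6.
Augment In→r3→r5→Eg: bottleneck 6, flow now 12.
No augmenting path remains; maximum flow = 12.
In the residual graph, reachable from In: {In}.
Min-cut edges: In→r1 (3), In→r2 (3), In→r3 (6); capacity 3 + 3 + 6 = 12.
This cut is saturated, so no flow can exceed 12.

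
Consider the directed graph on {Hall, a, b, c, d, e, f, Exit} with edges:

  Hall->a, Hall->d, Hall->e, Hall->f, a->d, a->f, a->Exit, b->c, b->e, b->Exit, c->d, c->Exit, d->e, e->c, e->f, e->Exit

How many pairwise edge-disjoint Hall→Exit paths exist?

Assign every edge capacity 1; by Menger, the answer equals the max flow.
Path Hall→a→Exit (+1); total 1.
Path Hall→e→Exit (+1); total 2.
Path Hall→d→e→c→Exit (+1); total 3.
No residual Hall→Exit path; max flow = 3.
Certifying cut of size 3: {Hall→a, Hall→d, Hall→e}.

3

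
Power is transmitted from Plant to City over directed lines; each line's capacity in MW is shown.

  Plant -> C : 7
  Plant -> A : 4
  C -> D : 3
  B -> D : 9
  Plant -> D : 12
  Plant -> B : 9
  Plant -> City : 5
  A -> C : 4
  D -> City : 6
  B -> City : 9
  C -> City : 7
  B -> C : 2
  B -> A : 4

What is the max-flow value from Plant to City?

27

Augment Plant→City: bottleneck 5, flow now 5.
Augment Plant→B→City: bottleneck 9, flow now 14.
Augment Plant→C→City: bottleneck 7, flow now 21.
Augment Plant→D→City: bottleneck 6, flow now 27.
No augmenting path remains; maximum flow = 27.
In the residual graph, reachable from Plant: {Plant, A, C, D}.
Min-cut edges: Plant→B (9), Plant→City (5), C→City (7), D→City (6); capacity 9 + 5 + 7 + 6 = 27.
This cut is saturated, so no flow can exceed 27.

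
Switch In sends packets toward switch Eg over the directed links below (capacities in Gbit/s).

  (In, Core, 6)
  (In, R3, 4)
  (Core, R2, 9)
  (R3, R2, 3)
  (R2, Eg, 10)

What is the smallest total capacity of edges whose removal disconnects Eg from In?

9

Augment In→Core→R2→Eg: bottleneck 6, flow now 6.
Augment In→R3→R2→Eg: bottleneck 3, flow now 9.
No augmenting path remains; maximum flow = 9.
By max-flow min-cut, the minimum cut capacity equals the max flow.
In the residual graph, reachable from In: {In, R3}.
Min-cut edges: In→Core (6), R3→R2 (3); capacity 6 + 3 = 9.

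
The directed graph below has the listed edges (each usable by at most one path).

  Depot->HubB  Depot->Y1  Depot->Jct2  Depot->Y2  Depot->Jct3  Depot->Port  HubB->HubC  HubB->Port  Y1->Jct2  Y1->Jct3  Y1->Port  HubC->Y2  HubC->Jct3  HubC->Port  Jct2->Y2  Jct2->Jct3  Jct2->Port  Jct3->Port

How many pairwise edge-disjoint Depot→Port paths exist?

5

Assign every edge capacity 1; by Menger, the answer equals the max flow.
Path Depot→Port (+1); total 1.
Path Depot→HubB→Port (+1); total 2.
Path Depot→Y1→Port (+1); total 3.
Path Depot→Jct2→Port (+1); total 4.
Path Depot→Jct3→Port (+1); total 5.
No residual Depot→Port path; max flow = 5.
Certifying cut of size 5: {Depot→HubB, Depot→Jct2, Depot→Jct3, Depot→Port, Depot→Y1}.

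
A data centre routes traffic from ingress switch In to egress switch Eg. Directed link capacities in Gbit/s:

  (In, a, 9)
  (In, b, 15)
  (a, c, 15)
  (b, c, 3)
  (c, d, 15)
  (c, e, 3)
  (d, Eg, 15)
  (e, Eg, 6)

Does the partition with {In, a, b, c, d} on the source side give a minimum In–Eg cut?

No — its capacity is 18, but the minimum cut has capacity 12.

Given cut capacity: 3 + 15 = 18.
Augment In→a→c→d→Eg: bottleneck 9, flow now 9.
Augment In→b→c→d→Eg: bottleneck 3, flow now 12.
No augmenting path remains; maximum flow = 12.
In the residual graph, reachable from In: {In, b}.
Min-cut edges: In→a (9), b→c (3); capacity 9 + 3 = 12.
Cut capacity 18 exceeds the max flow 12, so it is not minimum.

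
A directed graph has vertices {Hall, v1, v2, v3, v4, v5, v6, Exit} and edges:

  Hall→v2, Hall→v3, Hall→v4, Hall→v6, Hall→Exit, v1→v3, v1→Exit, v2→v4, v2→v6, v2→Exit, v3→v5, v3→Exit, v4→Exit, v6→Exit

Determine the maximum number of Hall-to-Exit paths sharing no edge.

5

Assign every edge capacity 1; by Menger, the answer equals the max flow.
Path Hall→Exit (+1); total 1.
Path Hall→v2→Exit (+1); total 2.
Path Hall→v3→Exit (+1); total 3.
Path Hall→v4→Exit (+1); total 4.
Path Hall→v6→Exit (+1); total 5.
No residual Hall→Exit path; max flow = 5.
Certifying cut of size 5: {Hall→Exit, Hall→v2, Hall→v3, Hall→v4, Hall→v6}.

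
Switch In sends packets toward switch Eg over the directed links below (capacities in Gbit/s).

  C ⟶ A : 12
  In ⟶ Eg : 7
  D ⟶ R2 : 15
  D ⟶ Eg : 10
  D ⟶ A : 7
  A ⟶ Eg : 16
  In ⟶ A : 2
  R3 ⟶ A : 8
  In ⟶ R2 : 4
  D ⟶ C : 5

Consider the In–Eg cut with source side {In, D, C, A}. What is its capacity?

52

Edges leaving {In, D, C, A}: In→R2 (4), In→Eg (7), D→R2 (15), D→Eg (10), A→Eg (16).
Cut capacity = 4 + 7 + 15 + 10 + 16 = 52.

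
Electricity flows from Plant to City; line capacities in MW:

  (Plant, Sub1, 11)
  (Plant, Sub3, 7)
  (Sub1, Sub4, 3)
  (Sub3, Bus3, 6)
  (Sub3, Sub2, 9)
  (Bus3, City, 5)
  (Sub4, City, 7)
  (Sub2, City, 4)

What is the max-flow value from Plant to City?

Augment Plant→Sub1→Sub4→City: bottleneck 3, flow now 3.
Augment Plant→Sub3→Bus3→City: bottleneck 5, flow now 8.
Augment Plant→Sub3→Sub2→City: bottleneck 2, flow now 10.
No augmenting path remains; maximum flow = 10.
In the residual graph, reachable from Plant: {Plant, Sub1}.
Min-cut edges: Plant→Sub3 (7), Sub1→Sub4 (3); capacity 7 + 3 = 10.
This cut is saturated, so no flow can exceed 10.

10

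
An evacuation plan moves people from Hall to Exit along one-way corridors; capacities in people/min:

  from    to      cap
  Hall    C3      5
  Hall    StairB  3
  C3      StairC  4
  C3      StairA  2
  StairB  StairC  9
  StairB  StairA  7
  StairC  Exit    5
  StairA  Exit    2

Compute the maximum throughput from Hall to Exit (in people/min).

7

Augment Hall→C3→StairC→Exit: bottleneck 4, flow now 4.
Augment Hall→C3→StairA→Exit: bottleneck 1, flow now 5.
Augment Hall→StairB→StairC→Exit: bottleneck 1, flow now 6.
Augment Hall→StairB→StairA→Exit: bottleneck 1, flow now 7.
No augmenting path remains; maximum flow = 7.
In the residual graph, reachable from Hall: {Hall, C3, StairB, StairC, StairA}.
Min-cut edges: StairC→Exit (5), StairA→Exit (2); capacity 5 + 2 = 7.
This cut is saturated, so no flow can exceed 7.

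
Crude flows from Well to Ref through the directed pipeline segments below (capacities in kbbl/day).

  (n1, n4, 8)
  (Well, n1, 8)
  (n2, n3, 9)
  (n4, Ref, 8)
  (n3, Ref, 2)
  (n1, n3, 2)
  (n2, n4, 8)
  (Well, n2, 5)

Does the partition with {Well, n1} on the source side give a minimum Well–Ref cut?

No — its capacity is 15, but the minimum cut has capacity 10.

Given cut capacity: 5 + 2 + 8 = 15.
Augment Well→n1→n3→Ref: bottleneck 2, flow now 2.
Augment Well→n1→n4→Ref: bottleneck 6, flow now 8.
Augment Well→n2→n4→Ref: bottleneck 2, flow now 10.
No augmenting path remains; maximum flow = 10.
In the residual graph, reachable from Well: {Well, n1, n2, n3, n4}.
Min-cut edges: n3→Ref (2), n4→Ref (8); capacity 2 + 8 = 10.
Cut capacity 15 exceeds the max flow 10, so it is not minimum.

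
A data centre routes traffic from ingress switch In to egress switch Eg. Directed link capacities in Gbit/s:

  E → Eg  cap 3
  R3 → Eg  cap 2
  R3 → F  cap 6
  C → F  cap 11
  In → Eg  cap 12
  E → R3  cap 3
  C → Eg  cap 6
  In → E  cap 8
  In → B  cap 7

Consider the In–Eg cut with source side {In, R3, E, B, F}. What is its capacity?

Edges leaving {In, R3, E, B, F}: In→Eg (12), R3→Eg (2), E→Eg (3).
Cut capacity = 12 + 2 + 3 = 17.

17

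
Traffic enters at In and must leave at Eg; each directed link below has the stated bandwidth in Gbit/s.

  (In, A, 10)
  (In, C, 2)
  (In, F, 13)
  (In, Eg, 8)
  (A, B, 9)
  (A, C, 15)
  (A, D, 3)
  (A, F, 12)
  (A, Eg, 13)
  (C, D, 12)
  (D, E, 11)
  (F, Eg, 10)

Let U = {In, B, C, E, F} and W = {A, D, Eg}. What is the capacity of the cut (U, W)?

Edges leaving {In, B, C, E, F}: In→A (10), In→Eg (8), C→D (12), F→Eg (10).
Cut capacity = 10 + 8 + 12 + 10 = 40.

40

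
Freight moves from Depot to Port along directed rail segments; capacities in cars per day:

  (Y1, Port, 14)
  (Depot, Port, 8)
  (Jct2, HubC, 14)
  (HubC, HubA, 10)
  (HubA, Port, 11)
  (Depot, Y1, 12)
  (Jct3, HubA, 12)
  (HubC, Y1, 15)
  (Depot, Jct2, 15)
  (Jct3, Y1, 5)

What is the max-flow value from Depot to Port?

Augment Depot→Port: bottleneck 8, flow now 8.
Augment Depot→Y1→Port: bottleneck 12, flow now 20.
Augment Depot→Jct2→HubC→HubA→Port: bottleneck 10, flow now 30.
Augment Depot→Jct2→HubC→Y1→Port: bottleneck 2, flow now 32.
No augmenting path remains; maximum flow = 32.
In the residual graph, reachable from Depot: {Depot, Jct2, HubC, Y1}.
Min-cut edges: Depot→Port (8), HubC→HubA (10), Y1→Port (14); capacity 8 + 10 + 14 = 32.
This cut is saturated, so no flow can exceed 32.

32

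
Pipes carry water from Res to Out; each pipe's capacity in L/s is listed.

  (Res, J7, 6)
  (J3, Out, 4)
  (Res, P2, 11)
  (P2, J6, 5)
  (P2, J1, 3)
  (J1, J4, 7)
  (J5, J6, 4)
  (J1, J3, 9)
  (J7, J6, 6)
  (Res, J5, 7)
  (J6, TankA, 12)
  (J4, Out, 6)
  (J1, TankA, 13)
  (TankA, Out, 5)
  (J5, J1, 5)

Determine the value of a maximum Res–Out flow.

13

Augment Res→J5→J6→TankA→Out: bottleneck 4, flow now 4.
Augment Res→J5→J1→J3→Out: bottleneck 3, flow now 7.
Augment Res→P2→J6→TankA→Out: bottleneck 1, flow now 8.
Augment Res→P2→J1→J3→Out: bottleneck 1, flow now 9.
Augment Res→P2→J1→J4→Out: bottleneck 2, flow now 11.
Augment Res→P2→J6→J5→J1→J4→Out: bottleneck 2, flow now 13. (uses reverse residual edge)
No augmenting path remains; maximum flow = 13.
In the residual graph, reachable from Res: {Res, J5, P2, J7, J6, TankA}.
Min-cut edges: J5→J1 (5), P2→J1 (3), TankA→Out (5); capacity 5 + 3 + 5 = 13.
This cut is saturated, so no flow can exceed 13.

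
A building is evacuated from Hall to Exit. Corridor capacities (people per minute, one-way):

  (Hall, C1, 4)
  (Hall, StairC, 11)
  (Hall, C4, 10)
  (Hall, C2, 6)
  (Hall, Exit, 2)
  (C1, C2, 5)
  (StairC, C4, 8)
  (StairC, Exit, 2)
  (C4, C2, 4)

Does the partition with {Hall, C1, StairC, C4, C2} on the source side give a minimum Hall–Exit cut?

Yes — it is a minimum cut (capacity 4).

Given cut capacity: 2 + 2 = 4.
Augment Hall→Exit: bottleneck 2, flow now 2.
Augment Hall→StairC→Exit: bottleneck 2, flow now 4.
No augmenting path remains; maximum flow = 4.
Cut capacity 4 equals the max flow, so it is a minimum cut.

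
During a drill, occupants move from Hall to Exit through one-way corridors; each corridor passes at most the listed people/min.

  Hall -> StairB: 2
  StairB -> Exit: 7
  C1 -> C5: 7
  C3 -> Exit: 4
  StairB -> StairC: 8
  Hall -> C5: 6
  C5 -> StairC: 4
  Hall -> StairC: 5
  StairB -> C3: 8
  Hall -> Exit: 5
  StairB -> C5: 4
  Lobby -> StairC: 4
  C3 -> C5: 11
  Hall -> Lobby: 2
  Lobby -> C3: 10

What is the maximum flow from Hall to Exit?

Augment Hall→Exit: bottleneck 5, flow now 5.
Augment Hall→StairB→Exit: bottleneck 2, flow now 7.
Augment Hall→Lobby→C3→Exit: bottleneck 2, flow now 9.
No augmenting path remains; maximum flow = 9.
In the residual graph, reachable from Hall: {Hall, C5, StairC}.
Min-cut edges: Hall→StairB (2), Hall→Lobby (2), Hall→Exit (5); capacity 2 + 2 + 5 = 9.
This cut is saturated, so no flow can exceed 9.

9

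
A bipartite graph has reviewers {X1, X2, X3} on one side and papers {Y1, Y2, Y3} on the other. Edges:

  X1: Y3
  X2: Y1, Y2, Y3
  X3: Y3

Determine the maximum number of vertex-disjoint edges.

2

Unit-capacity flow: source→left, listed edges, right→sink; max matching = max flow.
Augmenting path X1→Y3 (+1); matched 1.
Augmenting path X2→Y1 (+1); matched 2.
No augmenting path remains; maximum matching = 2.
König certificate: {X2, Y3} is a vertex cover of size 2 (every listed pair touches it), so no matching can be larger.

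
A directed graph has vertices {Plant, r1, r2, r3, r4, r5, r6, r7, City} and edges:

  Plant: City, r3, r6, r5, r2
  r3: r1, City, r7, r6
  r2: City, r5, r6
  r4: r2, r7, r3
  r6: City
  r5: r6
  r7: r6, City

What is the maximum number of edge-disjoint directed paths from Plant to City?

Assign every edge capacity 1; by Menger, the answer equals the max flow.
Path Plant→City (+1); total 1.
Path Plant→r2→City (+1); total 2.
Path Plant→r3→City (+1); total 3.
Path Plant→r6→City (+1); total 4.
No residual Plant→City path; max flow = 4.
Certifying cut of size 4: {Plant→City, Plant→r2, Plant→r3, r6→City}.

4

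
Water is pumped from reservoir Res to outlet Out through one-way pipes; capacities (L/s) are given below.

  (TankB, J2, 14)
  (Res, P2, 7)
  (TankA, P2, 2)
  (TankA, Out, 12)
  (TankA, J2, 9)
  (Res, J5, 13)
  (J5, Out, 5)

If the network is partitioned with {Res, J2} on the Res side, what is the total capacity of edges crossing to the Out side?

Edges leaving {Res, J2}: Res→J5 (13), Res→P2 (7).
Cut capacity = 13 + 7 = 20.

20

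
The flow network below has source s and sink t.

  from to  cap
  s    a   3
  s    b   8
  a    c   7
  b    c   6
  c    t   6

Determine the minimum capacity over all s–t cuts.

6

Augment s→a→c→t: bottleneck 3, flow now 3.
Augment s→b→c→t: bottleneck 3, flow now 6.
No augmenting path remains; maximum flow = 6.
By max-flow min-cut, the minimum cut capacity equals the max flow.
In the residual graph, reachable from s: {s, a, b, c}.
Min-cut edges: c→t (6); capacity 6 = 6.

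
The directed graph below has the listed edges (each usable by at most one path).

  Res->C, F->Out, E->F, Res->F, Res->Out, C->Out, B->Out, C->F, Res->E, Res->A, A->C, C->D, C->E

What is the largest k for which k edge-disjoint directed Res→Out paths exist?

Assign every edge capacity 1; by Menger, the answer equals the max flow.
Path Res→Out (+1); total 1.
Path Res→C→Out (+1); total 2.
Path Res→F→Out (+1); total 3.
No residual Res→Out path; max flow = 3.
Certifying cut of size 3: {C→Out, F→Out, Res→Out}.

3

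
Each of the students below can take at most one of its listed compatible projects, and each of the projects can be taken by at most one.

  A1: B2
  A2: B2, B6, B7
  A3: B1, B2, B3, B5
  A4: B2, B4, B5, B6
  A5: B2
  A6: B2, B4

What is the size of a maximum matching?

5

Unit-capacity flow: source→left, listed edges, right→sink; max matching = max flow.
Augmenting path A1→B2 (+1); matched 1.
Augmenting path A2→B6 (+1); matched 2.
Augmenting path A3→B1 (+1); matched 3.
Augmenting path A4→B4 (+1); matched 4.
Augmenting path A6→B4→A4→B5 (+1); matched 5.
No augmenting path remains; maximum matching = 5.
König certificate: {A2, A3, A4, A6, B2} is a vertex cover of size 5 (every listed pair touches it), so no matching can be larger.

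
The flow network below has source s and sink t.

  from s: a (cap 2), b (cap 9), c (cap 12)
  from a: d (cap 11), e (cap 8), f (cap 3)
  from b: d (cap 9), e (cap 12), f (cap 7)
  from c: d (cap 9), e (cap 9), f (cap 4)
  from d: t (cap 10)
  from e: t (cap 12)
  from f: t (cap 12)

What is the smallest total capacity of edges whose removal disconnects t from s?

Augment s→a→d→t: bottleneck 2, flow now 2.
Augment s→b→d→t: bottleneck 8, flow now 10.
Augment s→b→e→t: bottleneck 1, flow now 11.
Augment s→c→e→t: bottleneck 9, flow now 20.
Augment s→c→f→t: bottleneck 3, flow now 23.
No augmenting path remains; maximum flow = 23.
By max-flow min-cut, the minimum cut capacity equals the max flow.
In the residual graph, reachable from s: {s}.
Min-cut edges: s→a (2), s→b (9), s→c (12); capacity 2 + 9 + 12 = 23.

23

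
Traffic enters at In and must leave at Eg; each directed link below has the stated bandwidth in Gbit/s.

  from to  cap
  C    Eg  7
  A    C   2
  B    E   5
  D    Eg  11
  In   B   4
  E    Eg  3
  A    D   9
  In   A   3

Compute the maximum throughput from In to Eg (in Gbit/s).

Augment In→A→C→Eg: bottleneck 2, flow now 2.
Augment In→A→D→Eg: bottleneck 1, flow now 3.
Augment In→B→E→Eg: bottleneck 3, flow now 6.
No augmenting path remains; maximum flow = 6.
In the residual graph, reachable from In: {In, B, E}.
Min-cut edges: In→A (3), E→Eg (3); capacity 3 + 3 = 6.
This cut is saturated, so no flow can exceed 6.

6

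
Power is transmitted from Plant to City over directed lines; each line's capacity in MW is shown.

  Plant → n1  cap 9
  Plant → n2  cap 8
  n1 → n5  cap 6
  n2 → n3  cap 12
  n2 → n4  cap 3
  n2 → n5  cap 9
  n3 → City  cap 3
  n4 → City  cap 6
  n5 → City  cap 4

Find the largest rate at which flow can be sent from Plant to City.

10

Augment Plant→n1→n5→City: bottleneck 4, flow now 4.
Augment Plant→n2→n3→City: bottleneck 3, flow now 7.
Augment Plant→n2→n4→City: bottleneck 3, flow now 10.
No augmenting path remains; maximum flow = 10.
In the residual graph, reachable from Plant: {Plant, n1, n2, n3, n5}.
Min-cut edges: n2→n4 (3), n3→City (3), n5→City (4); capacity 3 + 3 + 4 = 10.
This cut is saturated, so no flow can exceed 10.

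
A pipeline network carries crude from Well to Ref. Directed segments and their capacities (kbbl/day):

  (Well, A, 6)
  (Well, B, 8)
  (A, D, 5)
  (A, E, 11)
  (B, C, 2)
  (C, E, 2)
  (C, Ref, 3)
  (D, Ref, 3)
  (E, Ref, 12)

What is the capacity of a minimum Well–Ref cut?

Augment Well→A→D→Ref: bottleneck 3, flow now 3.
Augment Well→A→E→Ref: bottleneck 3, flow now 6.
Augment Well→B→C→Ref: bottleneck 2, flow now 8.
No augmenting path remains; maximum flow = 8.
By max-flow min-cut, the minimum cut capacity equals the max flow.
In the residual graph, reachable from Well: {Well, B}.
Min-cut edges: Well→A (6), B→C (2); capacity 6 + 2 = 8.

8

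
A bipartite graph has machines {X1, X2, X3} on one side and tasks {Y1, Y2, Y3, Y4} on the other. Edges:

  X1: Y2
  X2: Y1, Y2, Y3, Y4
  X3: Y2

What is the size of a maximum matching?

2

Unit-capacity flow: source→left, listed edges, right→sink; max matching = max flow.
Augmenting path X1→Y2 (+1); matched 1.
Augmenting path X2→Y1 (+1); matched 2.
No augmenting path remains; maximum matching = 2.
König certificate: {X2, Y2} is a vertex cover of size 2 (every listed pair touches it), so no matching can be larger.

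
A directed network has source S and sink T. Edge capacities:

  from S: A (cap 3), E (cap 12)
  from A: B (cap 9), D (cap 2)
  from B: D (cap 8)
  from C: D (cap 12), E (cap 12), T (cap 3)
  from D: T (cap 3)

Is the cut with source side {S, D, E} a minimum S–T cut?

Given cut capacity: 3 + 3 = 6.
Augment S→A→D→T: bottleneck 2, flow now 2.
Augment S→A→B→D→T: bottleneck 1, flow now 3.
No augmenting path remains; maximum flow = 3.
In the residual graph, reachable from S: {S, E}.
Min-cut edges: S→A (3); capacity 3 = 3.
Cut capacity 6 exceeds the max flow 3, so it is not minimum.

No — its capacity is 6, but the minimum cut has capacity 3.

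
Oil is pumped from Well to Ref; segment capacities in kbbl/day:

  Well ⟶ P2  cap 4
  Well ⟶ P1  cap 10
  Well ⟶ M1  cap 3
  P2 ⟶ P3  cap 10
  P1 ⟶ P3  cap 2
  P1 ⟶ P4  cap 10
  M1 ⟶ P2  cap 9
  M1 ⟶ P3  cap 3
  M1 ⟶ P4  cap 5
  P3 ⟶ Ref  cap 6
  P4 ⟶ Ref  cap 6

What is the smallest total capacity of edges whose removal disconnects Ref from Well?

Augment Well→P2→P3→Ref: bottleneck 4, flow now 4.
Augment Well→P1→P3→Ref: bottleneck 2, flow now 6.
Augment Well→P1→P4→Ref: bottleneck 6, flow now 12.
No augmenting path remains; maximum flow = 12.
By max-flow min-cut, the minimum cut capacity equals the max flow.
In the residual graph, reachable from Well: {Well, P2, P1, M1, P3, P4}.
Min-cut edges: P3→Ref (6), P4→Ref (6); capacity 6 + 6 = 12.

12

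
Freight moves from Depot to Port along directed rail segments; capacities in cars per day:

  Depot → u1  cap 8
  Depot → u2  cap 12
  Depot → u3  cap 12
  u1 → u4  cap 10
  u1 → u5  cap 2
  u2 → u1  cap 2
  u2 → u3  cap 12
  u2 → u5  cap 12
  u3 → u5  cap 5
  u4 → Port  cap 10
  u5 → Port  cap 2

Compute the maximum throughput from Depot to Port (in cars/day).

Augment Depot→u1→u4→Port: bottleneck 8, flow now 8.
Augment Depot→u2→u5→Port: bottleneck 2, flow now 10.
Augment Depot→u2→u1→u4→Port: bottleneck 2, flow now 12.
No augmenting path remains; maximum flow = 12.
In the residual graph, reachable from Depot: {Depot, u2, u3, u5}.
Min-cut edges: Depot→u1 (8), u2→u1 (2), u5→Port (2); capacity 8 + 2 + 2 = 12.
This cut is saturated, so no flow can exceed 12.

12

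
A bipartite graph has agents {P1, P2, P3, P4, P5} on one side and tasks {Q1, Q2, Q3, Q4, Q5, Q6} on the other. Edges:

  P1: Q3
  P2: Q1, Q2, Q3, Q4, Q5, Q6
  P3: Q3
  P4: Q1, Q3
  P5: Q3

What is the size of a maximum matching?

Unit-capacity flow: source→left, listed edges, right→sink; max matching = max flow.
Augmenting path P1→Q3 (+1); matched 1.
Augmenting path P2→Q1 (+1); matched 2.
Augmenting path P4→Q1→P2→Q2 (+1); matched 3.
No augmenting path remains; maximum matching = 3.
König certificate: {P2, P4, Q3} is a vertex cover of size 3 (every listed pair touches it), so no matching can be larger.

3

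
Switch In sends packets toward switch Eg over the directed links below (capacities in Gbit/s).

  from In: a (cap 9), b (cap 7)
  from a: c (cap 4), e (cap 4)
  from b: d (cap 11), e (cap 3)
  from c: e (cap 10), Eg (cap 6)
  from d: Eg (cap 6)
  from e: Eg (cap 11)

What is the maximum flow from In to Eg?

15

Augment In→a→c→Eg: bottleneck 4, flow now 4.
Augment In→a→e→Eg: bottleneck 4, flow now 8.
Augment In→b→d→Eg: bottleneck 6, flow now 14.
Augment In→b→e→Eg: bottleneck 1, flow now 15.
No augmenting path remains; maximum flow = 15.
In the residual graph, reachable from In: {In, a}.
Min-cut edges: In→b (7), a→c (4), a→e (4); capacity 7 + 4 + 4 = 15.
This cut is saturated, so no flow can exceed 15.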